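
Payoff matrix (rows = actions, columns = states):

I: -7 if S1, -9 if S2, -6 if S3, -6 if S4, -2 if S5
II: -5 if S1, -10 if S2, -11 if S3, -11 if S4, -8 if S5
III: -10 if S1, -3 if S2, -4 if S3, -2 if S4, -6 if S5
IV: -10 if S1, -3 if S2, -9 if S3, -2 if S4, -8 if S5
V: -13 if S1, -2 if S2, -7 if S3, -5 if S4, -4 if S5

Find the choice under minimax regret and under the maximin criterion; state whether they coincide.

Column bests: S1=-5, S2=-2, S3=-4, S4=-2, S5=-2.
I regrets: 2, 7, 2, 4, 0 → max 7
II regrets: 0, 8, 7, 9, 6 → max 9
III regrets: 5, 1, 0, 0, 4 → max 5
IV regrets: 5, 1, 5, 0, 6 → max 6
V regrets: 8, 0, 3, 3, 2 → max 8
Smallest max regret = 5 → III.
Row minima: I=-9, II=-11, III=-10, IV=-10, V=-13
Best worst-case = -9 → I.

minimax regret → III; maximin → I (disagree)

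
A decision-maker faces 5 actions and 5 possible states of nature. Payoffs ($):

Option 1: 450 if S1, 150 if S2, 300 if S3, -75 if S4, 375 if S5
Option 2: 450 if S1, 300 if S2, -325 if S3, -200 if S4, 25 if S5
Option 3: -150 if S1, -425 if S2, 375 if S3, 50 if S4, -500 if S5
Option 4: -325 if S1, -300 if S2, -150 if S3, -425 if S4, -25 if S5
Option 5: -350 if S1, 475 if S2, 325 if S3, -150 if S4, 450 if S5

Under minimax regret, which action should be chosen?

Option 1

Column bests: S1=450, S2=475, S3=375, S4=50, S5=450.
Option 1 regrets: 0, 325, 75, 125, 75 → max 325
Option 2 regrets: 0, 175, 700, 250, 425 → max 700
Option 3 regrets: 600, 900, 0, 0, 950 → max 950
Option 4 regrets: 775, 775, 525, 475, 475 → max 775
Option 5 regrets: 800, 0, 50, 200, 0 → max 800
Smallest max regret = 325 → Option 1.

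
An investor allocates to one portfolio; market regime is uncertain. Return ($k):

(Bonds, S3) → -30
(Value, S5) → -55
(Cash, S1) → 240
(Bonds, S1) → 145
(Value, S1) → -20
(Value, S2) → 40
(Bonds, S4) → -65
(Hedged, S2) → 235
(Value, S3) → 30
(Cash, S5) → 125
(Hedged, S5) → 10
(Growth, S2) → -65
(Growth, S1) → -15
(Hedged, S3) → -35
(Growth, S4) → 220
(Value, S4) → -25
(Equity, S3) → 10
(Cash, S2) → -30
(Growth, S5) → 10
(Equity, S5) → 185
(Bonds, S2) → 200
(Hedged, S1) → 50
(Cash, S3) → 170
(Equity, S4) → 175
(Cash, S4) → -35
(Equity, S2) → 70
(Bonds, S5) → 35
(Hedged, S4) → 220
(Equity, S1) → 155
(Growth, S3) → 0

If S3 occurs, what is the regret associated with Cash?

0

Best payoff under S3 is 170.
Regret = 170 − 170 = 0.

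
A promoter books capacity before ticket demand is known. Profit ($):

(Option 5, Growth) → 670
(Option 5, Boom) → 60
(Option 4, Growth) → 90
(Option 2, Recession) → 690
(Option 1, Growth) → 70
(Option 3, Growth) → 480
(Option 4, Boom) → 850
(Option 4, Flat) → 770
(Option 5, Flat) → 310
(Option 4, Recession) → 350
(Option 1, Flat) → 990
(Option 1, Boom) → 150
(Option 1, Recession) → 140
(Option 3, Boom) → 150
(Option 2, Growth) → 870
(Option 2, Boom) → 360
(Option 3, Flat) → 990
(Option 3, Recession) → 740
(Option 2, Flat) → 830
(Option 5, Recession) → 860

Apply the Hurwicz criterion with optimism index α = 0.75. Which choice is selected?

Option 1: 0.75·990 + 0.25·70 = 760
Option 2: 0.75·870 + 0.25·360 = 742.5
Option 3: 0.75·990 + 0.25·150 = 780
Option 4: 0.75·850 + 0.25·90 = 660
Option 5: 0.75·860 + 0.25·60 = 660
Highest Hurwicz score = 780 → Option 3.

Option 3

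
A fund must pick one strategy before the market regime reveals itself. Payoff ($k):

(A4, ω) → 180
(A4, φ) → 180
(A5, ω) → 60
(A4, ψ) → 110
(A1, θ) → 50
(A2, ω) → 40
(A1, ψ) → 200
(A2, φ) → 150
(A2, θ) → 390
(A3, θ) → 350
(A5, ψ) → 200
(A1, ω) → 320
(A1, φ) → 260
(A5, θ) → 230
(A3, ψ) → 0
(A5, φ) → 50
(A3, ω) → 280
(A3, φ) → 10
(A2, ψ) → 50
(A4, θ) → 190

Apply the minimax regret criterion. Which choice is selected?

A4

Column bests: θ=390, φ=260, ψ=200, ω=320.
A1 regrets: 340, 0, 0, 0 → max 340
A2 regrets: 0, 110, 150, 280 → max 280
A3 regrets: 40, 250, 200, 40 → max 250
A4 regrets: 200, 80, 90, 140 → max 200
A5 regrets: 160, 210, 0, 260 → max 260
Smallest max regret = 200 → A4.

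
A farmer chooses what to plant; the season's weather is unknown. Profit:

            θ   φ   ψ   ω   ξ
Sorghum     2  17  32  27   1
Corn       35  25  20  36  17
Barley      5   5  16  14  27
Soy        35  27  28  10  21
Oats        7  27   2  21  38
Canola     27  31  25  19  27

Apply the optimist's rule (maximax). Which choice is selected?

Row maxima: Sorghum=32, Corn=36, Barley=27, Soy=35, Oats=38, Canola=31
Best best-case = 38 → Oats.

Oats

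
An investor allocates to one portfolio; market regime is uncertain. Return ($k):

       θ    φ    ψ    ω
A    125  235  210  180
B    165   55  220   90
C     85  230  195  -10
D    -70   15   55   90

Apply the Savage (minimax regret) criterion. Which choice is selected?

A

Column bests: θ=165, φ=235, ψ=220, ω=180.
A regrets: 40, 0, 10, 0 → max 40
B regrets: 0, 180, 0, 90 → max 180
C regrets: 80, 5, 25, 190 → max 190
D regrets: 235, 220, 165, 90 → max 235
Smallest max regret = 40 → A.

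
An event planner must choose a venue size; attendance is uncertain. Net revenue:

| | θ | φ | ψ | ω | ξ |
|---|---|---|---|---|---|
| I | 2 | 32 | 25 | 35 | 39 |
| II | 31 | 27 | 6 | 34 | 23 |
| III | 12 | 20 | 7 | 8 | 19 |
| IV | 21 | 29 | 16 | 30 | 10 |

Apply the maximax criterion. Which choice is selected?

I

Row maxima: I=39, II=34, III=20, IV=30
Best best-case = 39 → I.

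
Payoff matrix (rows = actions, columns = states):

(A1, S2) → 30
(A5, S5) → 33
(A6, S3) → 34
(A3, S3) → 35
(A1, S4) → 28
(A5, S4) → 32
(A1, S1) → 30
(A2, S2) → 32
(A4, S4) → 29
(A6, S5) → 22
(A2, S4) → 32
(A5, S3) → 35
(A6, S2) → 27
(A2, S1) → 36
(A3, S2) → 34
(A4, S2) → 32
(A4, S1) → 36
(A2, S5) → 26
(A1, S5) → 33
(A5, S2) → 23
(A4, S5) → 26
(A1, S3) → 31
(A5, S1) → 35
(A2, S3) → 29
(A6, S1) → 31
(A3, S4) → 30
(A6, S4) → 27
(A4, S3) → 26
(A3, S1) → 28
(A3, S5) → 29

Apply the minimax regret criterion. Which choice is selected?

A1

Column bests: S1=36, S2=34, S3=35, S4=32, S5=33.
A1 regrets: 6, 4, 4, 4, 0 → max 6
A2 regrets: 0, 2, 6, 0, 7 → max 7
A3 regrets: 8, 0, 0, 2, 4 → max 8
A4 regrets: 0, 2, 9, 3, 7 → max 9
A5 regrets: 1, 11, 0, 0, 0 → max 11
A6 regrets: 5, 7, 1, 5, 11 → max 11
Smallest max regret = 6 → A1.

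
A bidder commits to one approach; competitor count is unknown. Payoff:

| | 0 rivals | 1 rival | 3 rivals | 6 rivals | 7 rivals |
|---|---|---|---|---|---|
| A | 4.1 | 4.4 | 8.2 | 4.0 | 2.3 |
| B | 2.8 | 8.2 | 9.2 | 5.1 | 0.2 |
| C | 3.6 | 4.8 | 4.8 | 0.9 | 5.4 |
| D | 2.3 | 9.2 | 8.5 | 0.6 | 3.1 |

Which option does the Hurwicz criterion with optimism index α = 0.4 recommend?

A: 0.4·8.2 + 0.6·2.3 = 4.66
B: 0.4·9.2 + 0.6·0.2 = 3.8
C: 0.4·5.4 + 0.6·0.9 = 2.7
D: 0.4·9.2 + 0.6·0.6 = 4.04
Highest Hurwicz score = 4.66 → A.

A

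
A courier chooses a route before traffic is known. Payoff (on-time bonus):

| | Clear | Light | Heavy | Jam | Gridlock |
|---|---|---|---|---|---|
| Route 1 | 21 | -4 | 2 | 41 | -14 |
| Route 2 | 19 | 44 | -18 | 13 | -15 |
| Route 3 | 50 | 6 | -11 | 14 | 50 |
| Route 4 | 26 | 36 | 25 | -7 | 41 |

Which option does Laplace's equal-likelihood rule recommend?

Route 4

Row averages: Route 1=9.2, Route 2=8.6, Route 3=21.8, Route 4=24.2
Highest average = 24.2 → Route 4.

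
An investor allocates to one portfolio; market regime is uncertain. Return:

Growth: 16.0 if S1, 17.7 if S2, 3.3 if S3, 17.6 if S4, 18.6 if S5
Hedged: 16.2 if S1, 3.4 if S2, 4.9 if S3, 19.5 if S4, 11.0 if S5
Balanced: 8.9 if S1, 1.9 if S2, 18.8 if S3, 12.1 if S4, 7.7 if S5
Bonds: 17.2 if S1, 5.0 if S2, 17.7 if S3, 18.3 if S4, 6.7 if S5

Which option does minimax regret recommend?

Bonds

Column bests: S1=17.2, S2=17.7, S3=18.8, S4=19.5, S5=18.6.
Growth regrets: 1.2, 0.0, 15.5, 1.9, 0.0 → max 15.5
Hedged regrets: 1.0, 14.3, 13.9, 0.0, 7.6 → max 14.3
Balanced regrets: 8.3, 15.8, 0.0, 7.4, 10.9 → max 15.8
Bonds regrets: 0.0, 12.7, 1.1, 1.2, 11.9 → max 12.7
Smallest max regret = 12.7 → Bonds.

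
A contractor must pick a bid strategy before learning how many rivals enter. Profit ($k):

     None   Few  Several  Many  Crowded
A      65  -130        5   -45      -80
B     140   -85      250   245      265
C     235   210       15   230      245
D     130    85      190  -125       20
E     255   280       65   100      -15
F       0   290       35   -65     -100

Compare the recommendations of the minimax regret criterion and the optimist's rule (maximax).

minimax regret → C; maximax → F (disagree)

Column bests: None=255, Few=290, Several=250, Many=245, Crowded=265.
A regrets: 190, 420, 245, 290, 345 → max 420
B regrets: 115, 375, 0, 0, 0 → max 375
C regrets: 20, 80, 235, 15, 20 → max 235
D regrets: 125, 205, 60, 370, 245 → max 370
E regrets: 0, 10, 185, 145, 280 → max 280
F regrets: 255, 0, 215, 310, 365 → max 365
Smallest max regret = 235 → C.
Row maxima: A=65, B=265, C=245, D=190, E=280, F=290
Best best-case = 290 → F.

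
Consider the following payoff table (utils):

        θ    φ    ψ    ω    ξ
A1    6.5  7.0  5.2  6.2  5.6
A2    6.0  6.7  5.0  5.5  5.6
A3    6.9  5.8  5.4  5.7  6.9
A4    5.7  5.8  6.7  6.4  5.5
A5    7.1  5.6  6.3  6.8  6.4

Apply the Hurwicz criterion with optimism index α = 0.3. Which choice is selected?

A5

A1: 0.3·7.0 + 0.7·5.2 = 5.74
A2: 0.3·6.7 + 0.7·5.0 = 5.51
A3: 0.3·6.9 + 0.7·5.4 = 5.85
A4: 0.3·6.7 + 0.7·5.5 = 5.86
A5: 0.3·7.1 + 0.7·5.6 = 6.05
Highest Hurwicz score = 6.05 → A5.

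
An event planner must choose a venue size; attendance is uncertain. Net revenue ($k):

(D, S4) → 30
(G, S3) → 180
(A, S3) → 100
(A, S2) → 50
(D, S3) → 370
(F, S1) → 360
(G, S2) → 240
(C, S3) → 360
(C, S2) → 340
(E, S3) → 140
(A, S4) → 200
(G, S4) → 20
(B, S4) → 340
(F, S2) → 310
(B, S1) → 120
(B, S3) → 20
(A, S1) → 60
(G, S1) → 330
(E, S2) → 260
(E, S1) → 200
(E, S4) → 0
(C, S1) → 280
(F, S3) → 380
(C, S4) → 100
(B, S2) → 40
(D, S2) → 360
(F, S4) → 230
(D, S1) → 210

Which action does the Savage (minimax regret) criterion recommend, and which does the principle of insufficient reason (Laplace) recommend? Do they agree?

Column bests: S1=360, S2=360, S3=380, S4=340.
A regrets: 300, 310, 280, 140 → max 310
B regrets: 240, 320, 360, 0 → max 360
C regrets: 80, 20, 20, 240 → max 240
D regrets: 150, 0, 10, 310 → max 310
E regrets: 160, 100, 240, 340 → max 340
F regrets: 0, 50, 0, 110 → max 110
G regrets: 30, 120, 200, 320 → max 320
Smallest max regret = 110 → F.
Row averages: A=102.5, B=130, C=270, D=242.5, E=150, F=320, G=192.5
Highest average = 320 → F.

minimax regret → F; laplace → F (agree)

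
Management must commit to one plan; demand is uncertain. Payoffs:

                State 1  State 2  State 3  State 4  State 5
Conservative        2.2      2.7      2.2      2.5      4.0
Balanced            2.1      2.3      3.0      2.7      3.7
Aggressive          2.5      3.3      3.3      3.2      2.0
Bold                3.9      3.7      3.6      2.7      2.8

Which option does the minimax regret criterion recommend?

Bold

Column bests: State 1=3.9, State 2=3.7, State 3=3.6, State 4=3.2, State 5=4.0.
Conservative regrets: 1.7, 1.0, 1.4, 0.7, 0.0 → max 1.7
Balanced regrets: 1.8, 1.4, 0.6, 0.5, 0.3 → max 1.8
Aggressive regrets: 1.4, 0.4, 0.3, 0.0, 2.0 → max 2.0
Bold regrets: 0.0, 0.0, 0.0, 0.5, 1.2 → max 1.2
Smallest max regret = 1.2 → Bold.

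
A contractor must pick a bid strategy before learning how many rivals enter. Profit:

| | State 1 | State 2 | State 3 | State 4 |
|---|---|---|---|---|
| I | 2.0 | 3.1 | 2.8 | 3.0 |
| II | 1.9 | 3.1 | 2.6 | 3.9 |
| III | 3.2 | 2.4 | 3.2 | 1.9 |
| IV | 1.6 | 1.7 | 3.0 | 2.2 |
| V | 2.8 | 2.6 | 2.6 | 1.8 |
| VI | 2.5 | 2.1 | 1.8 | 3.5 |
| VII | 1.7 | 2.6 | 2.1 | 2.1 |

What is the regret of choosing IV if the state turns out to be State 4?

1.7

Best payoff under State 4 is 3.9.
Regret = 3.9 − 2.2 = 1.7.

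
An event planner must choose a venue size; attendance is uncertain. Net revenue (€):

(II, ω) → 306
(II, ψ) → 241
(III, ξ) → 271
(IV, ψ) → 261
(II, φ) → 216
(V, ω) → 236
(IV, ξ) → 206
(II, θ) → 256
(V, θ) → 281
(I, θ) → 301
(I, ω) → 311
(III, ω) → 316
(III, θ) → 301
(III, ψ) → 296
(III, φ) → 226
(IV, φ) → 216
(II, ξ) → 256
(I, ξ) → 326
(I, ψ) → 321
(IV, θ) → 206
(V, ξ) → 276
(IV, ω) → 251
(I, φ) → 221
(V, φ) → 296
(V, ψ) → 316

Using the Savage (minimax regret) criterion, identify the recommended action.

III

Column bests: θ=301, φ=296, ψ=321, ω=316, ξ=326.
I regrets: 0, 75, 0, 5, 0 → max 75
II regrets: 45, 80, 80, 10, 70 → max 80
III regrets: 0, 70, 25, 0, 55 → max 70
IV regrets: 95, 80, 60, 65, 120 → max 120
V regrets: 20, 0, 5, 80, 50 → max 80
Smallest max regret = 70 → III.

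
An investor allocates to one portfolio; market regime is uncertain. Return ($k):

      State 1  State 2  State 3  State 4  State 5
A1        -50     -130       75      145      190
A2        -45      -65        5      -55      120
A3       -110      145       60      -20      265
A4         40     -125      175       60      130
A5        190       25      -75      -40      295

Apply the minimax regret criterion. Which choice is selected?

Column bests: State 1=190, State 2=145, State 3=175, State 4=145, State 5=295.
A1 regrets: 240, 275, 100, 0, 105 → max 275
A2 regrets: 235, 210, 170, 200, 175 → max 235
A3 regrets: 300, 0, 115, 165, 30 → max 300
A4 regrets: 150, 270, 0, 85, 165 → max 270
A5 regrets: 0, 120, 250, 185, 0 → max 250
Smallest max regret = 235 → A2.

A2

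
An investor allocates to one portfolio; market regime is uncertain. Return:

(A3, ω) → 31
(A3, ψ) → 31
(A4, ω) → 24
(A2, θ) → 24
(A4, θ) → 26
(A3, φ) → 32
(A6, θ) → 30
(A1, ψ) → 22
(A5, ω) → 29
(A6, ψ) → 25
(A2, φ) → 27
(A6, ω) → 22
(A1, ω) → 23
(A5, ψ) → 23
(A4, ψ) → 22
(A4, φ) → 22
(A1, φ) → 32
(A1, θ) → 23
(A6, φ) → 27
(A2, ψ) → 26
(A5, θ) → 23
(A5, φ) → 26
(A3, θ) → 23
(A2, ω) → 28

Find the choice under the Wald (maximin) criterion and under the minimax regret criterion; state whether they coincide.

Row minima: A1=22, A2=24, A3=23, A4=22, A5=23, A6=22
Best worst-case = 24 → A2.
Column bests: θ=30, φ=32, ψ=31, ω=31.
A1 regrets: 7, 0, 9, 8 → max 9
A2 regrets: 6, 5, 5, 3 → max 6
A3 regrets: 7, 0, 0, 0 → max 7
A4 regrets: 4, 10, 9, 7 → max 10
A5 regrets: 7, 6, 8, 2 → max 8
A6 regrets: 0, 5, 6, 9 → max 9
Smallest max regret = 6 → A2.

maximin → A2; minimax regret → A2 (agree)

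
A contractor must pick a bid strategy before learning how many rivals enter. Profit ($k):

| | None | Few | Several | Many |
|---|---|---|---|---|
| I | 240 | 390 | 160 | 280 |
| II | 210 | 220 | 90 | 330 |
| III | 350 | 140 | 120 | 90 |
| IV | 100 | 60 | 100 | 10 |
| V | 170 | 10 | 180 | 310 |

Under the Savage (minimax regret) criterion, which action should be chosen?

Column bests: None=350, Few=390, Several=180, Many=330.
I regrets: 110, 0, 20, 50 → max 110
II regrets: 140, 170, 90, 0 → max 170
III regrets: 0, 250, 60, 240 → max 250
IV regrets: 250, 330, 80, 320 → max 330
V regrets: 180, 380, 0, 20 → max 380
Smallest max regret = 110 → I.

I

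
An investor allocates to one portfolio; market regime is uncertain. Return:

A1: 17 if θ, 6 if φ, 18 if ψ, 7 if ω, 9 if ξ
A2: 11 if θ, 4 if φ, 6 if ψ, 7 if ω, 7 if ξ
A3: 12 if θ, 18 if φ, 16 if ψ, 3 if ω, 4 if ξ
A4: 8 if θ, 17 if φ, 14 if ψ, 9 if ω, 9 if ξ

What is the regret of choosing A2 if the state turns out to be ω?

2

Best payoff under ω is 9.
Regret = 9 − 7 = 2.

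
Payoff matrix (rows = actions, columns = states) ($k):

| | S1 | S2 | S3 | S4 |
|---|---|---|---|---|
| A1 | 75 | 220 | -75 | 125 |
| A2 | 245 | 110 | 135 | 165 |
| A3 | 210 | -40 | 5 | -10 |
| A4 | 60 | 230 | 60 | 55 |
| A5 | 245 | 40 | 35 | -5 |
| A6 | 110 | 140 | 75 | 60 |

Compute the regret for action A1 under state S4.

40

Best payoff under S4 is 165.
Regret = 165 − 125 = 40.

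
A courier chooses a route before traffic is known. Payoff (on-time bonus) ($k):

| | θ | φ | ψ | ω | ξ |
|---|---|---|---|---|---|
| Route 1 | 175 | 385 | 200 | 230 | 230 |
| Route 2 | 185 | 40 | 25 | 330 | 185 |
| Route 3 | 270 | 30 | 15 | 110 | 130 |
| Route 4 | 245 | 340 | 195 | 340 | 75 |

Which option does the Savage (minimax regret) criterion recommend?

Column bests: θ=270, φ=385, ψ=200, ω=340, ξ=230.
Route 1 regrets: 95, 0, 0, 110, 0 → max 110
Route 2 regrets: 85, 345, 175, 10, 45 → max 345
Route 3 regrets: 0, 355, 185, 230, 100 → max 355
Route 4 regrets: 25, 45, 5, 0, 155 → max 155
Smallest max regret = 110 → Route 1.

Route 1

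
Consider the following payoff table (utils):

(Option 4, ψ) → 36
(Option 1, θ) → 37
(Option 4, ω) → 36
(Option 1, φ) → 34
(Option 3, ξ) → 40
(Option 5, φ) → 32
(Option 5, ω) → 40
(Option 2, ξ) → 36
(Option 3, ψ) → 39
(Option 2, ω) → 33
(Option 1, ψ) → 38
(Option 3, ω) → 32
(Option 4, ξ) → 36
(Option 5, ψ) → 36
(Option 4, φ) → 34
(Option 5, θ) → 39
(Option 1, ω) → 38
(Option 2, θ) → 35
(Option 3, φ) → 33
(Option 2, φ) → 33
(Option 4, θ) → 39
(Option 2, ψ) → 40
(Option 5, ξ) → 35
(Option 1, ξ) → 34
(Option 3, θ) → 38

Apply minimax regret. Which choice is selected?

Column bests: θ=39, φ=34, ψ=40, ω=40, ξ=40.
Option 1 regrets: 2, 0, 2, 2, 6 → max 6
Option 2 regrets: 4, 1, 0, 7, 4 → max 7
Option 3 regrets: 1, 1, 1, 8, 0 → max 8
Option 4 regrets: 0, 0, 4, 4, 4 → max 4
Option 5 regrets: 0, 2, 4, 0, 5 → max 5
Smallest max regret = 4 → Option 4.

Option 4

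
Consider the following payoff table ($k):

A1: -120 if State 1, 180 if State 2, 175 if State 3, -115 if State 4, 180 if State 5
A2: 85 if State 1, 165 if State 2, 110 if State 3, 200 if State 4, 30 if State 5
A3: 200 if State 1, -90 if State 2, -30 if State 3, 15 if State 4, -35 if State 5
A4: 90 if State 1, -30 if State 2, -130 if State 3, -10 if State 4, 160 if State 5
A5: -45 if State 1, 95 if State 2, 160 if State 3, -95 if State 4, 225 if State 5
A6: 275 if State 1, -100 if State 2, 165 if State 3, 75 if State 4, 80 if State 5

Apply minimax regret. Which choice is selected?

A2

Column bests: State 1=275, State 2=180, State 3=175, State 4=200, State 5=225.
A1 regrets: 395, 0, 0, 315, 45 → max 395
A2 regrets: 190, 15, 65, 0, 195 → max 195
A3 regrets: 75, 270, 205, 185, 260 → max 270
A4 regrets: 185, 210, 305, 210, 65 → max 305
A5 regrets: 320, 85, 15, 295, 0 → max 320
A6 regrets: 0, 280, 10, 125, 145 → max 280
Smallest max regret = 195 → A2.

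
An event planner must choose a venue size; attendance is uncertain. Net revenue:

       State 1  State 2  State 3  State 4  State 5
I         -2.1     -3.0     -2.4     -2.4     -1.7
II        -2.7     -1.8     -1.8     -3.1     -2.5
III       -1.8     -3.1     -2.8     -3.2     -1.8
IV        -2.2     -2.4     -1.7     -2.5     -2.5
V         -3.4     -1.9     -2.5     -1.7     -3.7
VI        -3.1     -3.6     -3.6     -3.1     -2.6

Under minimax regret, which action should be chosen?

Column bests: State 1=-1.8, State 2=-1.8, State 3=-1.7, State 4=-1.7, State 5=-1.7.
I regrets: 0.3, 1.2, 0.7, 0.7, 0.0 → max 1.2
II regrets: 0.9, 0.0, 0.1, 1.4, 0.8 → max 1.4
III regrets: 0.0, 1.3, 1.1, 1.5, 0.1 → max 1.5
IV regrets: 0.4, 0.6, 0.0, 0.8, 0.8 → max 0.8
V regrets: 1.6, 0.1, 0.8, 0.0, 2.0 → max 2.0
VI regrets: 1.3, 1.8, 1.9, 1.4, 0.9 → max 1.9
Smallest max regret = 0.8 → IV.

IV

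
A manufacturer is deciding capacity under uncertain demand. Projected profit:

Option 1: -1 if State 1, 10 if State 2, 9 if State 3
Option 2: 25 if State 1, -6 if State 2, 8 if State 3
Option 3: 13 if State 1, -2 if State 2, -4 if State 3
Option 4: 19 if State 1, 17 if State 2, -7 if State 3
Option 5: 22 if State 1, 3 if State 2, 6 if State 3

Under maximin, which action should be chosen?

Option 5

Row minima: Option 1=-1, Option 2=-6, Option 3=-4, Option 4=-7, Option 5=3
Best worst-case = 3 → Option 5.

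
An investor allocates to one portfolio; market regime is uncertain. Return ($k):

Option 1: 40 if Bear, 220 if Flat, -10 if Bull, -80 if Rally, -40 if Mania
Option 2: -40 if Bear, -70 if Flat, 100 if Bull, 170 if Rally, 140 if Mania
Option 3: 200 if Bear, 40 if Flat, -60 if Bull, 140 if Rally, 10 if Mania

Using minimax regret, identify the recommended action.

Column bests: Bear=200, Flat=220, Bull=100, Rally=170, Mania=140.
Option 1 regrets: 160, 0, 110, 250, 180 → max 250
Option 2 regrets: 240, 290, 0, 0, 0 → max 290
Option 3 regrets: 0, 180, 160, 30, 130 → max 180
Smallest max regret = 180 → Option 3.

Option 3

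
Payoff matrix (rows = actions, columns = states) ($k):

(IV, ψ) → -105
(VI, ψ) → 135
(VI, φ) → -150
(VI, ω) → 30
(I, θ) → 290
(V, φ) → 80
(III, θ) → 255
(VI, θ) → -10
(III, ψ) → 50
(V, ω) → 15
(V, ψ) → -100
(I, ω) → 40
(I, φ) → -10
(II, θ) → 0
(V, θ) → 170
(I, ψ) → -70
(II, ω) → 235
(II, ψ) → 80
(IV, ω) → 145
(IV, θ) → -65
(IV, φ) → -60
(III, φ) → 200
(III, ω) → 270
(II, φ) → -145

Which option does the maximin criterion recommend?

Row minima: I=-70, II=-145, III=50, IV=-105, V=-100, VI=-150
Best worst-case = 50 → III.

III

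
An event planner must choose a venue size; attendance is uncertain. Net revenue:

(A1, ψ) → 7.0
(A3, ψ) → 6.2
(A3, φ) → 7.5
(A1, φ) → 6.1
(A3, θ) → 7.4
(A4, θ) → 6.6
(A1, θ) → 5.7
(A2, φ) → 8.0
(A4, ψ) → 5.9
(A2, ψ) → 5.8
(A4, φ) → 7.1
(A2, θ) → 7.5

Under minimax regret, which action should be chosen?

A3

Column bests: θ=7.5, φ=8.0, ψ=7.0.
A1 regrets: 1.8, 1.9, 0.0 → max 1.9
A2 regrets: 0.0, 0.0, 1.2 → max 1.2
A3 regrets: 0.1, 0.5, 0.8 → max 0.8
A4 regrets: 0.9, 0.9, 1.1 → max 1.1
Smallest max regret = 0.8 → A3.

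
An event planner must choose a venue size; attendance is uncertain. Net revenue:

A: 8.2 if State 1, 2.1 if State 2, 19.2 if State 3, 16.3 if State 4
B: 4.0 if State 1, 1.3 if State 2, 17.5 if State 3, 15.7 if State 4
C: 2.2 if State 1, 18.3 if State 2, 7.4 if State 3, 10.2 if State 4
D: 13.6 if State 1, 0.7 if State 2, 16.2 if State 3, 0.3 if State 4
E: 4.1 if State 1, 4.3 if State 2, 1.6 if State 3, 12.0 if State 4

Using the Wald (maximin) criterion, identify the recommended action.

Row minima: A=2.1, B=1.3, C=2.2, D=0.3, E=1.6
Best worst-case = 2.2 → C.

C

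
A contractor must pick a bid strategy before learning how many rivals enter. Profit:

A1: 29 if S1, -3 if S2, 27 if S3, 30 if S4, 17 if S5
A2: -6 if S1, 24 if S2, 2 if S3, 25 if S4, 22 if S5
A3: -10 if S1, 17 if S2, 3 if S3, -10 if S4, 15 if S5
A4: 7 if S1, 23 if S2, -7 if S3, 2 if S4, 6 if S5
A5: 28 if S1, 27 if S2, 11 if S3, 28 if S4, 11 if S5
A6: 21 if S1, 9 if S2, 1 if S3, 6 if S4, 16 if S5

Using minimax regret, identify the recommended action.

A5

Column bests: S1=29, S2=27, S3=27, S4=30, S5=22.
A1 regrets: 0, 30, 0, 0, 5 → max 30
A2 regrets: 35, 3, 25, 5, 0 → max 35
A3 regrets: 39, 10, 24, 40, 7 → max 40
A4 regrets: 22, 4, 34, 28, 16 → max 34
A5 regrets: 1, 0, 16, 2, 11 → max 16
A6 regrets: 8, 18, 26, 24, 6 → max 26
Smallest max regret = 16 → A5.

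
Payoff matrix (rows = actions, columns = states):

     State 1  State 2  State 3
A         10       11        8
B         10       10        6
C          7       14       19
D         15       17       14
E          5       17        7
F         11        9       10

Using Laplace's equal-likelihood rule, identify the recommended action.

Row averages: A=29/3, B=26/3, C=40/3, D=46/3, E=29/3, F=10
Highest average = 46/3 → D.

D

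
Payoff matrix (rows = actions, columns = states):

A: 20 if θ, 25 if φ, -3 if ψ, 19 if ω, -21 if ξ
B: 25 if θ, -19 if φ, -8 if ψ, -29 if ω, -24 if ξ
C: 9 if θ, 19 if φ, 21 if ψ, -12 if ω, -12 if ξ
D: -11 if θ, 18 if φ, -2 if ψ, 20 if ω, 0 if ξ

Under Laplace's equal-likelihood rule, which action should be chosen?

A

Row averages: A=8, B=-11, C=5, D=5
Highest average = 8 → A.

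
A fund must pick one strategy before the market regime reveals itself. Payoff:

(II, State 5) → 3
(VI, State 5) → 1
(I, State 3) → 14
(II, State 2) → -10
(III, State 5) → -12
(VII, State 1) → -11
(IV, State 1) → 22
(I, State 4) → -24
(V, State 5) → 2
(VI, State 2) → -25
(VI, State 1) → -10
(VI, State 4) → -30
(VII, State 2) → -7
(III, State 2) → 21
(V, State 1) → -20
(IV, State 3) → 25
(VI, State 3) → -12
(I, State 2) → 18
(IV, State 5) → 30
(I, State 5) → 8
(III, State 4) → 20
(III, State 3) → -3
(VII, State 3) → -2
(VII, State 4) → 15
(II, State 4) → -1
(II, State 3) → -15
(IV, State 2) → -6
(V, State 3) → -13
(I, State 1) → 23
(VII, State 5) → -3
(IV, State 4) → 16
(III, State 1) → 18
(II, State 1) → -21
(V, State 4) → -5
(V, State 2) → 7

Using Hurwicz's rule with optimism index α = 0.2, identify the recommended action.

I: 0.2·23 + 0.8·(-24) = -14.6
II: 0.2·3 + 0.8·(-21) = -16.2
III: 0.2·21 + 0.8·(-12) = -5.4
IV: 0.2·30 + 0.8·(-6) = 1.2
V: 0.2·7 + 0.8·(-20) = -14.6
VI: 0.2·1 + 0.8·(-30) = -23.8
VII: 0.2·15 + 0.8·(-11) = -5.8
Highest Hurwicz score = 1.2 → IV.

IV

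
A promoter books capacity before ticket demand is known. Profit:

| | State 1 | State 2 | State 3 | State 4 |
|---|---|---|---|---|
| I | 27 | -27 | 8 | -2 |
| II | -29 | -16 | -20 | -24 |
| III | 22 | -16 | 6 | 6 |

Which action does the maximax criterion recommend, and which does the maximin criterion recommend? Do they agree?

Row maxima: I=27, II=-16, III=22
Best best-case = 27 → I.
Row minima: I=-27, II=-29, III=-16
Best worst-case = -16 → III.

maximax → I; maximin → III (disagree)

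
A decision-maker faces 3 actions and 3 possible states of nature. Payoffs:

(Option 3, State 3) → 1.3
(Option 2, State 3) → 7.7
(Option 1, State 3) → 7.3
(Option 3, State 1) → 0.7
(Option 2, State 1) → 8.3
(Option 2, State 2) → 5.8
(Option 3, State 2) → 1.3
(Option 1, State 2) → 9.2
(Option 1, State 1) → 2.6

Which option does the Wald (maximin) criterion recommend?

Option 2

Row minima: Option 1=2.6, Option 2=5.8, Option 3=0.7
Best worst-case = 5.8 → Option 2.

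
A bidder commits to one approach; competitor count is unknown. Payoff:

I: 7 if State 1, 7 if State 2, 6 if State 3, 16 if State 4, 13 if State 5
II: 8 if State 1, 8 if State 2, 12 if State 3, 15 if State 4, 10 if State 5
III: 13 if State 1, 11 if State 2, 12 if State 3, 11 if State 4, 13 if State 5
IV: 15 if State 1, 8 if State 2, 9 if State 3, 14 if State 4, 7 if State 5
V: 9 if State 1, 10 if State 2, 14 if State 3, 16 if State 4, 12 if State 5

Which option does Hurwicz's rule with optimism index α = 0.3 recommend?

I: 0.3·16 + 0.7·6 = 9
II: 0.3·15 + 0.7·8 = 10.1
III: 0.3·13 + 0.7·11 = 11.6
IV: 0.3·15 + 0.7·7 = 9.4
V: 0.3·16 + 0.7·9 = 11.1
Highest Hurwicz score = 11.6 → III.

III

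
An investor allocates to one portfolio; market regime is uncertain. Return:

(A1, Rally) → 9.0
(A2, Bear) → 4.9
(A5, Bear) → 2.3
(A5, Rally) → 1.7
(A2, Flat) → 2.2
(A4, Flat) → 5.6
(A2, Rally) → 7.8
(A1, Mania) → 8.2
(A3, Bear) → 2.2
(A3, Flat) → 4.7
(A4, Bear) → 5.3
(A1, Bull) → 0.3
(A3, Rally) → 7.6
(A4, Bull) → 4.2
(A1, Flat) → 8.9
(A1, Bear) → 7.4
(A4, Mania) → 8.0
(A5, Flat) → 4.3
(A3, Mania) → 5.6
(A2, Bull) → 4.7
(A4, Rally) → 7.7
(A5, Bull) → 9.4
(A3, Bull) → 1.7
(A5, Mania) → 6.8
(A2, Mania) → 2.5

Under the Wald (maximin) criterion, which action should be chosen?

Row minima: A1=0.3, A2=2.2, A3=1.7, A4=4.2, A5=1.7
Best worst-case = 4.2 → A4.

A4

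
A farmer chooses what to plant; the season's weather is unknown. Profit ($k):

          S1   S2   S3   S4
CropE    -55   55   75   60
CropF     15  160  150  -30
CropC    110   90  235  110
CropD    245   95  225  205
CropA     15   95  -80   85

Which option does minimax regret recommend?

CropD

Column bests: S1=245, S2=160, S3=235, S4=205.
CropE regrets: 300, 105, 160, 145 → max 300
CropF regrets: 230, 0, 85, 235 → max 235
CropC regrets: 135, 70, 0, 95 → max 135
CropD regrets: 0, 65, 10, 0 → max 65
CropA regrets: 230, 65, 315, 120 → max 315
Smallest max regret = 65 → CropD.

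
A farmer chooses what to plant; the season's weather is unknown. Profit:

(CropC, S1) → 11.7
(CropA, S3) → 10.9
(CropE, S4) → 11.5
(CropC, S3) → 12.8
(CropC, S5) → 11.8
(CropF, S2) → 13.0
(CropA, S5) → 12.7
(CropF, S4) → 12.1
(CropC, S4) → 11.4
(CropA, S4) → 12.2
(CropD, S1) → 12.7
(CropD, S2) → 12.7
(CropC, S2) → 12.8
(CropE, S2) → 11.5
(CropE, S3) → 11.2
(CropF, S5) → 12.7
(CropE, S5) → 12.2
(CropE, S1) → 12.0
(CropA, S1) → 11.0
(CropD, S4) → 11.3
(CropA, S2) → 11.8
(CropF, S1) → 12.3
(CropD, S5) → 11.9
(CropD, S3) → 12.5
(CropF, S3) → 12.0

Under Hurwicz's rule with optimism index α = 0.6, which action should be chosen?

CropF: 0.6·13.0 + 0.4·12.0 = 12.6
CropC: 0.6·12.8 + 0.4·11.4 = 12.24
CropE: 0.6·12.2 + 0.4·11.2 = 11.8
CropA: 0.6·12.7 + 0.4·10.9 = 11.98
CropD: 0.6·12.7 + 0.4·11.3 = 12.14
Highest Hurwicz score = 12.6 → CropF.

CropF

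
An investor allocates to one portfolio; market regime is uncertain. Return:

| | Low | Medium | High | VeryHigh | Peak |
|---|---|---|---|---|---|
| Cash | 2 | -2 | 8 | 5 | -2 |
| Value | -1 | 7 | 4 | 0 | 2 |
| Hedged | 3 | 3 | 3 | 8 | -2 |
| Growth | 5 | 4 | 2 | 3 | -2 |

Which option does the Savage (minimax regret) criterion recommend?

Hedged

Column bests: Low=5, Medium=7, High=8, VeryHigh=8, Peak=2.
Cash regrets: 3, 9, 0, 3, 4 → max 9
Value regrets: 6, 0, 4, 8, 0 → max 8
Hedged regrets: 2, 4, 5, 0, 4 → max 5
Growth regrets: 0, 3, 6, 5, 4 → max 6
Smallest max regret = 5 → Hedged.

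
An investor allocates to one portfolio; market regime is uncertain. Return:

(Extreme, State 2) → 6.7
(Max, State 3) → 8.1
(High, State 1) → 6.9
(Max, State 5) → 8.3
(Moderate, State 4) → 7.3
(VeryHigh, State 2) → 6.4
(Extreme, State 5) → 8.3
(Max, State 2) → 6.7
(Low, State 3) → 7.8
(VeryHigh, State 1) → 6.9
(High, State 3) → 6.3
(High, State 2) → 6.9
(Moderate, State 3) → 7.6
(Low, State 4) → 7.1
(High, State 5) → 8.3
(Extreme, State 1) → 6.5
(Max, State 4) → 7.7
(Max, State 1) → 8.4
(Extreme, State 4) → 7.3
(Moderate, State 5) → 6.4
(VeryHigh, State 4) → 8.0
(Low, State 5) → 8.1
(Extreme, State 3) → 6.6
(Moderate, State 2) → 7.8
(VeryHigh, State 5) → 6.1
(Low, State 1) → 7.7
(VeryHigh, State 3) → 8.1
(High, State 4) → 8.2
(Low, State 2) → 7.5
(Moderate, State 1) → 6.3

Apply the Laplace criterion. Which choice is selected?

Max

Row averages: Low=7.64, Moderate=7.08, High=7.32, VeryHigh=7.1, Extreme=7.08, Max=7.84
Highest average = 7.84 → Max.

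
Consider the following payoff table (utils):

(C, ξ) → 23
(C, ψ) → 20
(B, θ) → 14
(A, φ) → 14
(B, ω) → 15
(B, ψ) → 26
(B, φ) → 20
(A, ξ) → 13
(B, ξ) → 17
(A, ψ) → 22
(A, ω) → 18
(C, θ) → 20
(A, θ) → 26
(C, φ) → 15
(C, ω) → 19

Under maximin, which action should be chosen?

Row minima: A=13, B=14, C=15
Best worst-case = 15 → C.

C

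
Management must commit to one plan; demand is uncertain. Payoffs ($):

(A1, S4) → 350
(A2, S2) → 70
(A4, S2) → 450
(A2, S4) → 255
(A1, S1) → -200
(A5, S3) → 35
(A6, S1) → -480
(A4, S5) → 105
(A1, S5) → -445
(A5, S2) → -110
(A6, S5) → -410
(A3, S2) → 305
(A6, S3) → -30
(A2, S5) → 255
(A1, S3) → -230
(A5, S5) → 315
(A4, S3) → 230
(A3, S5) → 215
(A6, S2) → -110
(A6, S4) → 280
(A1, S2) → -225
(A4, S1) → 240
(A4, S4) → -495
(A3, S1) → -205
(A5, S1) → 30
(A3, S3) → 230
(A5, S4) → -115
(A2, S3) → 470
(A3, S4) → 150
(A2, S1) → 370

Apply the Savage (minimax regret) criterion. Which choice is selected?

A2

Column bests: S1=370, S2=450, S3=470, S4=350, S5=315.
A1 regrets: 570, 675, 700, 0, 760 → max 760
A2 regrets: 0, 380, 0, 95, 60 → max 380
A3 regrets: 575, 145, 240, 200, 100 → max 575
A4 regrets: 130, 0, 240, 845, 210 → max 845
A5 regrets: 340, 560, 435, 465, 0 → max 560
A6 regrets: 850, 560, 500, 70, 725 → max 850
Smallest max regret = 380 → A2.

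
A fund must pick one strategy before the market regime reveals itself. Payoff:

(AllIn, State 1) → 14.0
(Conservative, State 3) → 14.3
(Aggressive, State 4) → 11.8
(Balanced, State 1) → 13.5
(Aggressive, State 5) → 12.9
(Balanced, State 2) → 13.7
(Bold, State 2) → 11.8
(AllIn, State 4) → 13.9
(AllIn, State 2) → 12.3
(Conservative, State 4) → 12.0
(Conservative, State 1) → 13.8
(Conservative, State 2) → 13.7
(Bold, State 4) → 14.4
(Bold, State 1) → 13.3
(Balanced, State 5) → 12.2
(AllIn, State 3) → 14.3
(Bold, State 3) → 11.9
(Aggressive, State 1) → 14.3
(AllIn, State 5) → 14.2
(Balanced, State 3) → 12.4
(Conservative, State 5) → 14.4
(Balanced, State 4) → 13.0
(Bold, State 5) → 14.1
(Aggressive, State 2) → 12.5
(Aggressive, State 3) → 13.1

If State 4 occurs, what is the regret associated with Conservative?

2.4

Best payoff under State 4 is 14.4.
Regret = 14.4 − 12.0 = 2.4.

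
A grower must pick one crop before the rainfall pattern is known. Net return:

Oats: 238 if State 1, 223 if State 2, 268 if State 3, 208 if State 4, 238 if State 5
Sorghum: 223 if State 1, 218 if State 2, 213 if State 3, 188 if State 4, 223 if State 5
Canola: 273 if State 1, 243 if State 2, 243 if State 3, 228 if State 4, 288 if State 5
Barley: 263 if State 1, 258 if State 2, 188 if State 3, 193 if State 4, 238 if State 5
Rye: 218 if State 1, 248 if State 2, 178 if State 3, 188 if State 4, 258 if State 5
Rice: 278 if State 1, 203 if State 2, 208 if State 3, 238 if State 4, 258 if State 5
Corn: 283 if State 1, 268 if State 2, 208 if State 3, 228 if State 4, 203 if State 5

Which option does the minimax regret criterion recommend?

Column bests: State 1=283, State 2=268, State 3=268, State 4=238, State 5=288.
Oats regrets: 45, 45, 0, 30, 50 → max 50
Sorghum regrets: 60, 50, 55, 50, 65 → max 65
Canola regrets: 10, 25, 25, 10, 0 → max 25
Barley regrets: 20, 10, 80, 45, 50 → max 80
Rye regrets: 65, 20, 90, 50, 30 → max 90
Rice regrets: 5, 65, 60, 0, 30 → max 65
Corn regrets: 0, 0, 60, 10, 85 → max 85
Smallest max regret = 25 → Canola.

Canola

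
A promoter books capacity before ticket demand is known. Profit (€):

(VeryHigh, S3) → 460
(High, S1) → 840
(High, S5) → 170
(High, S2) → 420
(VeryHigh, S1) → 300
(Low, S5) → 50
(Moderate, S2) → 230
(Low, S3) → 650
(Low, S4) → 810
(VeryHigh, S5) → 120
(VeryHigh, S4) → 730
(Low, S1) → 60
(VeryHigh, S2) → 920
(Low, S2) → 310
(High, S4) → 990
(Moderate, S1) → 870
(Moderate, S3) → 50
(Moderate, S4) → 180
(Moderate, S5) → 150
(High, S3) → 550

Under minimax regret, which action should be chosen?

Column bests: S1=870, S2=920, S3=650, S4=990, S5=170.
Low regrets: 810, 610, 0, 180, 120 → max 810
Moderate regrets: 0, 690, 600, 810, 20 → max 810
High regrets: 30, 500, 100, 0, 0 → max 500
VeryHigh regrets: 570, 0, 190, 260, 50 → max 570
Smallest max regret = 500 → High.

High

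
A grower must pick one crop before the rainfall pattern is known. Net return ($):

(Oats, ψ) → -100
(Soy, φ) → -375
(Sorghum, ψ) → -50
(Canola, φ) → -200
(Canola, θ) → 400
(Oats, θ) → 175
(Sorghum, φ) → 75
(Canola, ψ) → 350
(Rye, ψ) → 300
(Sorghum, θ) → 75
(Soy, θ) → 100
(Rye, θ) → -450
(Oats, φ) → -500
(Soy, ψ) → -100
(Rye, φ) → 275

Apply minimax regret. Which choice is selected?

Sorghum

Column bests: θ=400, φ=275, ψ=350.
Soy regrets: 300, 650, 450 → max 650
Oats regrets: 225, 775, 450 → max 775
Sorghum regrets: 325, 200, 400 → max 400
Rye regrets: 850, 0, 50 → max 850
Canola regrets: 0, 475, 0 → max 475
Smallest max regret = 400 → Sorghum.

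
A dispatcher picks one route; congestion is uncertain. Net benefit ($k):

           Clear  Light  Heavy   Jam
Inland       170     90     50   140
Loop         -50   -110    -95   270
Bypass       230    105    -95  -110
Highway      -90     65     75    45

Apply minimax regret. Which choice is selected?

Inland

Column bests: Clear=230, Light=105, Heavy=75, Jam=270.
Inland regrets: 60, 15, 25, 130 → max 130
Loop regrets: 280, 215, 170, 0 → max 280
Bypass regrets: 0, 0, 170, 380 → max 380
Highway regrets: 320, 40, 0, 225 → max 320
Smallest max regret = 130 → Inland.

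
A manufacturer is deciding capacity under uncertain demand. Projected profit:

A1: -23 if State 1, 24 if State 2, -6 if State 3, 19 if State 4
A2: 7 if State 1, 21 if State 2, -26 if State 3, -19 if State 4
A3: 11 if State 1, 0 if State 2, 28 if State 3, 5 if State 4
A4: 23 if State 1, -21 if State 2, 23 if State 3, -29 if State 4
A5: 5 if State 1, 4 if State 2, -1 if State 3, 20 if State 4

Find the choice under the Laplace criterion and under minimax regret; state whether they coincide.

laplace → A3; minimax regret → A3 (agree)

Row averages: A1=3.5, A2=-4.25, A3=11, A4=-1, A5=7
Highest average = 11 → A3.
Column bests: State 1=23, State 2=24, State 3=28, State 4=20.
A1 regrets: 46, 0, 34, 1 → max 46
A2 regrets: 16, 3, 54, 39 → max 54
A3 regrets: 12, 24, 0, 15 → max 24
A4 regrets: 0, 45, 5, 49 → max 49
A5 regrets: 18, 20, 29, 0 → max 29
Smallest max regret = 24 → A3.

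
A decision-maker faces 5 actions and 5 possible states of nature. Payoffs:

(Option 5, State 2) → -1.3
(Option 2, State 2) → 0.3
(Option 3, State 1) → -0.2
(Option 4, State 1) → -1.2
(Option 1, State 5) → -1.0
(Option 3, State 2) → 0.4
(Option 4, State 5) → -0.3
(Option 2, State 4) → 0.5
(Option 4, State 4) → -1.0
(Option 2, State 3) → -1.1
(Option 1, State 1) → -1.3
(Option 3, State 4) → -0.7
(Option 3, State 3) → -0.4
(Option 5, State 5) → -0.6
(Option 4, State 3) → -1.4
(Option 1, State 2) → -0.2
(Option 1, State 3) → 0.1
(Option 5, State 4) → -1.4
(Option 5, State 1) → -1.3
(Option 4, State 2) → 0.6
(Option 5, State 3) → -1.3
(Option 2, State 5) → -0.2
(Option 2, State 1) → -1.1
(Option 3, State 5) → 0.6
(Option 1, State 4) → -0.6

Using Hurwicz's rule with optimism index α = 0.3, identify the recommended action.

Option 3

Option 1: 0.3·0.1 + 0.7·(-1.3) = -0.88
Option 2: 0.3·0.5 + 0.7·(-1.1) = -0.62
Option 3: 0.3·0.6 + 0.7·(-0.7) = -0.31
Option 4: 0.3·0.6 + 0.7·(-1.4) = -0.8
Option 5: 0.3·(-0.6) + 0.7·(-1.4) = -1.16
Highest Hurwicz score = -0.31 → Option 3.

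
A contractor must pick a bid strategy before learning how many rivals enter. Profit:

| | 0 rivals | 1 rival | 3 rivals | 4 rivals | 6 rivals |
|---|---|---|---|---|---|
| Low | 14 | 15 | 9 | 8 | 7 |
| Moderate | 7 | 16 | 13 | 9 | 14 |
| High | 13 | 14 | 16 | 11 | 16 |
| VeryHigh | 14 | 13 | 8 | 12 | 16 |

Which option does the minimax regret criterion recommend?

High

Column bests: 0 rivals=14, 1 rival=16, 3 rivals=16, 4 rivals=12, 6 rivals=16.
Low regrets: 0, 1, 7, 4, 9 → max 9
Moderate regrets: 7, 0, 3, 3, 2 → max 7
High regrets: 1, 2, 0, 1, 0 → max 2
VeryHigh regrets: 0, 3, 8, 0, 0 → max 8
Smallest max regret = 2 → High.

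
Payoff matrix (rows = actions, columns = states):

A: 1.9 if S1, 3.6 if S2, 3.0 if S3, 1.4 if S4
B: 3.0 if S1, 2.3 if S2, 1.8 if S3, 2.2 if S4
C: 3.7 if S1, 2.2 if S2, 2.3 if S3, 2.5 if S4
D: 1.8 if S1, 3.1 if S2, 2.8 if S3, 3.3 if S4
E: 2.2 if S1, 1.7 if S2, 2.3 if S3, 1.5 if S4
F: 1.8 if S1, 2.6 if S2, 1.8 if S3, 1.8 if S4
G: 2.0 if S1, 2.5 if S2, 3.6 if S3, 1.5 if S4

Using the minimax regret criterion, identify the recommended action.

C

Column bests: S1=3.7, S2=3.6, S3=3.6, S4=3.3.
A regrets: 1.8, 0.0, 0.6, 1.9 → max 1.9
B regrets: 0.7, 1.3, 1.8, 1.1 → max 1.8
C regrets: 0.0, 1.4, 1.3, 0.8 → max 1.4
D regrets: 1.9, 0.5, 0.8, 0.0 → max 1.9
E regrets: 1.5, 1.9, 1.3, 1.8 → max 1.9
F regrets: 1.9, 1.0, 1.8, 1.5 → max 1.9
G regrets: 1.7, 1.1, 0.0, 1.8 → max 1.8
Smallest max regret = 1.4 → C.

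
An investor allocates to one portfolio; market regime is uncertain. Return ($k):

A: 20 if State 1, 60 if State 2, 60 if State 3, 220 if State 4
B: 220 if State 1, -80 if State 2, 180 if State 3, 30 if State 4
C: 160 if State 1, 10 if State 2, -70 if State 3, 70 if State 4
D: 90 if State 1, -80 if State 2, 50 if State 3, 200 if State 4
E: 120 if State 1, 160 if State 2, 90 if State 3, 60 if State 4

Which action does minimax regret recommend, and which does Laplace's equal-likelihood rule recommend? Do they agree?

minimax regret → E; laplace → E (agree)

Column bests: State 1=220, State 2=160, State 3=180, State 4=220.
A regrets: 200, 100, 120, 0 → max 200
B regrets: 0, 240, 0, 190 → max 240
C regrets: 60, 150, 250, 150 → max 250
D regrets: 130, 240, 130, 20 → max 240
E regrets: 100, 0, 90, 160 → max 160
Smallest max regret = 160 → E.
Row averages: A=90, B=87.5, C=42.5, D=65, E=107.5
Highest average = 107.5 → E.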